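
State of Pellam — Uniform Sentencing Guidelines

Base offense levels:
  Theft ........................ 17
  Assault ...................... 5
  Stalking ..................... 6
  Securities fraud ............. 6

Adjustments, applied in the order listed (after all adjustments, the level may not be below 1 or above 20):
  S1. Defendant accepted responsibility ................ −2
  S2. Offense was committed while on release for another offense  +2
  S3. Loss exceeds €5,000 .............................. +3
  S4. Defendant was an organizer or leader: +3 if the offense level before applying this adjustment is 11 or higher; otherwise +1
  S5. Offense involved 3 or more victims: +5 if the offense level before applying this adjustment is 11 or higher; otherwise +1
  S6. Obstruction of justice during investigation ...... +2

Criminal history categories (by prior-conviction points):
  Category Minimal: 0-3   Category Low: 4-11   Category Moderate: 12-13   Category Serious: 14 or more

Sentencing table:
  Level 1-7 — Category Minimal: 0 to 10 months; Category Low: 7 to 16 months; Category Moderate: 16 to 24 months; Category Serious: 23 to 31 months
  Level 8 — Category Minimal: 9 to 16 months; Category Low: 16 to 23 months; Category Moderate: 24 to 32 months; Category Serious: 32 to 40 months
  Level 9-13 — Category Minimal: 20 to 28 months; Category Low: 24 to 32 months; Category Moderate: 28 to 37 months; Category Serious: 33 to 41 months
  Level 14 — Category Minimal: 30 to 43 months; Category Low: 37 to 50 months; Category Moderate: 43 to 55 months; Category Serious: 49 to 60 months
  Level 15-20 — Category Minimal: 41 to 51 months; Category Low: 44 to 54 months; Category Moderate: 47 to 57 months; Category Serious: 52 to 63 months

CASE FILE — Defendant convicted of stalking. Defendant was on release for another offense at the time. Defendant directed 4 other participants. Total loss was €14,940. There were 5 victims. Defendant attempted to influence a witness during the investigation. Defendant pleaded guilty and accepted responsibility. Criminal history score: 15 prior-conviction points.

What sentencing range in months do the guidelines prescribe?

Base offense level for stalking: 6.
S1 applies: 6 − 2 = 4.
S2 applies: 4 + 2 = 6.
S3 applies: 6 + 3 = 9.
S4 applies (level before this adjustment is 9 < 11, so +1): 9 + 1 = 10.
S5 applies (level before this adjustment is 10 < 11, so +1): 10 + 1 = 11.
S6 applies: 11 + 2 = 13.
Final offense level: 13.
Criminal history: 15 prior points → Category Serious (14+).
Level 13 falls in the 9-13 band.
Grid: Level 9-13 × Category Serious = 33-41 months.

33-41 months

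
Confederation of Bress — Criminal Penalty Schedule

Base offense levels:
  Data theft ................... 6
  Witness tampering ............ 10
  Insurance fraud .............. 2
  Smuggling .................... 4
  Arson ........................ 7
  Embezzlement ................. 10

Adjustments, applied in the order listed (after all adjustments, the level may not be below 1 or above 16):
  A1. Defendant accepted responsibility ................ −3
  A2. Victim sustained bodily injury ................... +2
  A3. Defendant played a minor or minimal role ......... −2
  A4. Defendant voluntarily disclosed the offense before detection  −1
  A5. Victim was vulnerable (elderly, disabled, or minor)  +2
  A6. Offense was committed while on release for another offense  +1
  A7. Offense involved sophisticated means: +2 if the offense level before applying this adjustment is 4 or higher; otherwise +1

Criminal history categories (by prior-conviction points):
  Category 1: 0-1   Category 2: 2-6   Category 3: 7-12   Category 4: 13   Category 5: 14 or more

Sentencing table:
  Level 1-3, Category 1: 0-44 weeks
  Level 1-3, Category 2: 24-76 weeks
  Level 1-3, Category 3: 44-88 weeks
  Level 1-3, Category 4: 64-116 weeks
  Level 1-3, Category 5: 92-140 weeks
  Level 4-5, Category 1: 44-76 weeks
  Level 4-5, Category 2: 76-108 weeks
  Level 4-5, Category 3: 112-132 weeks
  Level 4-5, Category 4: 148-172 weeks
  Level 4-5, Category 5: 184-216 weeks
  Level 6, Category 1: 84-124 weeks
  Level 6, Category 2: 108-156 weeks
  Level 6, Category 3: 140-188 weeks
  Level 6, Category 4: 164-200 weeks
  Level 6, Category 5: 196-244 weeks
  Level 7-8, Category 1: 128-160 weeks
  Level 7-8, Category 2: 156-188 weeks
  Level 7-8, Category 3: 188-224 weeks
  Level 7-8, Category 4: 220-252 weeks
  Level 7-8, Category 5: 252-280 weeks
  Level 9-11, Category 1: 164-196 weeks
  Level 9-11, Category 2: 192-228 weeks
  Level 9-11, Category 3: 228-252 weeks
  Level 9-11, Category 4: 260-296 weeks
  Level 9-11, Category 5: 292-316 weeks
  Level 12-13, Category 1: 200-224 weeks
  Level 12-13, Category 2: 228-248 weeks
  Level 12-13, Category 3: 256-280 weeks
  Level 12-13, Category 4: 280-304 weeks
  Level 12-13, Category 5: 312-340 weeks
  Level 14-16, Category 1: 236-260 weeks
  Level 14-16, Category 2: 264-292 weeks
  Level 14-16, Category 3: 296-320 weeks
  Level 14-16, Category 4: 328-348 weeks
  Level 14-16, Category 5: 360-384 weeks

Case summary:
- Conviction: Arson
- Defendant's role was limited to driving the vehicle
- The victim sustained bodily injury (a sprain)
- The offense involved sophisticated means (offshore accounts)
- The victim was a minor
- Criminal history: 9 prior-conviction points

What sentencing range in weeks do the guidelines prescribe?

228-252 weeks

Base offense level for arson: 7.
A2 applies: 7 + 2 = 9.
A3 applies: 9 − 2 = 7.
A5 applies: 7 + 2 = 9.
A6 does not apply.
A7 applies (level before this adjustment is 9 ≥ 4, so +2): 9 + 2 = 11.
Final offense level: 11.
Criminal history: 9 prior points → Category 3 (7-12).
Level 11 falls in the 9-11 band.
Grid: Level 9-11 × Category 3 = 228-252 weeks.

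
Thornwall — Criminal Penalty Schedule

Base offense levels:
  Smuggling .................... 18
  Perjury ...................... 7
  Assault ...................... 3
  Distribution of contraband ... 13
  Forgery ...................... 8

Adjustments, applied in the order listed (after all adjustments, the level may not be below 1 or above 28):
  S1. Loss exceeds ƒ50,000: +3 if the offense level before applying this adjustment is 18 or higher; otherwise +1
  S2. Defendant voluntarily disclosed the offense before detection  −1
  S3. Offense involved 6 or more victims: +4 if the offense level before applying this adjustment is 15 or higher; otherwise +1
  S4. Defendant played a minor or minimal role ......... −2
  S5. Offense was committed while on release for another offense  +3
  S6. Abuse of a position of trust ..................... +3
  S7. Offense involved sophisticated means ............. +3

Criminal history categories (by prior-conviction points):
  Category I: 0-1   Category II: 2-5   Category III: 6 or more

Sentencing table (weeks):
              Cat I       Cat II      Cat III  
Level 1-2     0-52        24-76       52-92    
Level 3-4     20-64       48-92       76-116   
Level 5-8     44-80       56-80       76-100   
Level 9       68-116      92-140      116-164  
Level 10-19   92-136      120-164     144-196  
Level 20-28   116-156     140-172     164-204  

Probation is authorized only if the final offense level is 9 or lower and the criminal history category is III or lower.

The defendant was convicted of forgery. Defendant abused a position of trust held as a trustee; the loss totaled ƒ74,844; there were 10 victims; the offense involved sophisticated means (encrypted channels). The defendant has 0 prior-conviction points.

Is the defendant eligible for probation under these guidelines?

No

Base offense level for forgery: 8.
S1 applies (level before this adjustment is 8 < 18, so +1): 8 + 1 = 9.
S3 applies (level before this adjustment is 9 < 15, so +1): 9 + 1 = 10.
S4 does not apply.
S5 does not apply.
S6 applies: 10 + 3 = 13.
S7 applies: 13 + 3 = 16.
Final offense level: 16.
Criminal history: 0 prior points → Category I (0-1).
Level 16 falls in the 10-19 band.
Grid: Level 10-19 × Category I = 92-136 weeks.
Probation check: level 16 > 9 and category I ≤ III → not eligible.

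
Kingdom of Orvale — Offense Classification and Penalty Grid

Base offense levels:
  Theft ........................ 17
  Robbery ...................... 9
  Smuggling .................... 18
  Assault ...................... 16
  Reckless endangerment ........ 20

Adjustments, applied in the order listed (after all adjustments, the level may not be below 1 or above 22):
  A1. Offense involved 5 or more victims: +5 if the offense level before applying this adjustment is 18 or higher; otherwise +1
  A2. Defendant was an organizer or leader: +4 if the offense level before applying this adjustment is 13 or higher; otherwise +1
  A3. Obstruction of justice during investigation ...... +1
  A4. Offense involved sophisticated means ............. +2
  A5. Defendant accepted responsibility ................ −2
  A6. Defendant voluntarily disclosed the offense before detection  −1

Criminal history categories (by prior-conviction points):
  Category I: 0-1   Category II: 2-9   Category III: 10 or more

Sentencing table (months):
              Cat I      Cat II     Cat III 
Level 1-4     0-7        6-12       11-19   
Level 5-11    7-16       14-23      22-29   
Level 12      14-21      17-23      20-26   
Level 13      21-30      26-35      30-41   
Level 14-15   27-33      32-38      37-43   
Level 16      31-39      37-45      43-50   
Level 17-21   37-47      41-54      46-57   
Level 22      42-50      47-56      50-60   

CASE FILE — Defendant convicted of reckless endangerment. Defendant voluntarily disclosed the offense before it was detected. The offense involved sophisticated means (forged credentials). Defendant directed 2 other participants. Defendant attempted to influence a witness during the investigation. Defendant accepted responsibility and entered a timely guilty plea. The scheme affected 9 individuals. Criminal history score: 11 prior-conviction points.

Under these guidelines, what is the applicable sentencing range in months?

Base offense level for reckless endangerment: 20.
A1 applies (level before this adjustment is 20 ≥ 18, so +5): 20 + 5 = 25.
A2 applies (level before this adjustment is 25 ≥ 13, so +4): 25 + 4 = 29.
A3 applies: 29 + 1 = 30.
A4 applies: 30 + 2 = 32.
A5 applies: 32 − 2 = 30.
A6 applies: 30 − 1 = 29.
Level 29 exceeds the maximum of 22; capped at 22.
Final offense level: 22.
Criminal history: 11 prior points → Category III (10+).
Level 22 falls in the 22 band.
Grid: Level 22 × Category III = 50-60 months.

50-60 months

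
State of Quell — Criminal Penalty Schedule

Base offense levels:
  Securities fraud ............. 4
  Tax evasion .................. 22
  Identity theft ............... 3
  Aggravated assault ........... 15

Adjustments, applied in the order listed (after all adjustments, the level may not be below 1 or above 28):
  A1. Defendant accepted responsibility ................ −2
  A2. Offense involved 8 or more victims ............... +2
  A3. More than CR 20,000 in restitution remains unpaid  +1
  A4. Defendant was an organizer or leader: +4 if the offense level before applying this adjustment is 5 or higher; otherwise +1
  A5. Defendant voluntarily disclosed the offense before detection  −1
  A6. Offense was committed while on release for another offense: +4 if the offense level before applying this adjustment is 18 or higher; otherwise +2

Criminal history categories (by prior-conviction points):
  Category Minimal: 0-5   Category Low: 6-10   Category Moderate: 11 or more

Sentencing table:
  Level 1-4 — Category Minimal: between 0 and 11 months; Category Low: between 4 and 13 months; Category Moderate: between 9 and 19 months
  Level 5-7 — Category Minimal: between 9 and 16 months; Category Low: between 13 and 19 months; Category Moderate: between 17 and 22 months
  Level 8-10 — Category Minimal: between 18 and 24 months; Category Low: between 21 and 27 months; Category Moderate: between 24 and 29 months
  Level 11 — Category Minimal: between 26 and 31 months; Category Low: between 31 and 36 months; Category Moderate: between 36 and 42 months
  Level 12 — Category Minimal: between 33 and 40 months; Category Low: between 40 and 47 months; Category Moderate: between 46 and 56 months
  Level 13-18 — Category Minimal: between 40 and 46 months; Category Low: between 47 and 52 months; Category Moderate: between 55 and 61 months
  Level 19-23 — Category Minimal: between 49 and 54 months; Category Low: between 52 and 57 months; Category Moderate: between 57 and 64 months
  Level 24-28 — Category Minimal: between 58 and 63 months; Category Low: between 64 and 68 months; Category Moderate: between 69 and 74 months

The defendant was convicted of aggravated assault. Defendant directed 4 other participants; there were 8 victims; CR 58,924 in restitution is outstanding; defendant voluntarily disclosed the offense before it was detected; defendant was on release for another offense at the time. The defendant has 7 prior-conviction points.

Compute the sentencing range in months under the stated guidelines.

Base offense level for aggravated assault: 15.
A2 applies: 15 + 2 = 17.
A3 applies: 17 + 1 = 18.
A4 applies (level before this adjustment is 18 ≥ 5, so +4): 18 + 4 = 22.
A5 applies: 22 − 1 = 21.
A6 applies (level before this adjustment is 21 ≥ 18, so +4): 21 + 4 = 25.
Final offense level: 25.
Criminal history: 7 prior points → Category Low (6-10).
Level 25 falls in the 24-28 band.
Grid: Level 24-28 × Category Low = 64-68 months.

64-68 months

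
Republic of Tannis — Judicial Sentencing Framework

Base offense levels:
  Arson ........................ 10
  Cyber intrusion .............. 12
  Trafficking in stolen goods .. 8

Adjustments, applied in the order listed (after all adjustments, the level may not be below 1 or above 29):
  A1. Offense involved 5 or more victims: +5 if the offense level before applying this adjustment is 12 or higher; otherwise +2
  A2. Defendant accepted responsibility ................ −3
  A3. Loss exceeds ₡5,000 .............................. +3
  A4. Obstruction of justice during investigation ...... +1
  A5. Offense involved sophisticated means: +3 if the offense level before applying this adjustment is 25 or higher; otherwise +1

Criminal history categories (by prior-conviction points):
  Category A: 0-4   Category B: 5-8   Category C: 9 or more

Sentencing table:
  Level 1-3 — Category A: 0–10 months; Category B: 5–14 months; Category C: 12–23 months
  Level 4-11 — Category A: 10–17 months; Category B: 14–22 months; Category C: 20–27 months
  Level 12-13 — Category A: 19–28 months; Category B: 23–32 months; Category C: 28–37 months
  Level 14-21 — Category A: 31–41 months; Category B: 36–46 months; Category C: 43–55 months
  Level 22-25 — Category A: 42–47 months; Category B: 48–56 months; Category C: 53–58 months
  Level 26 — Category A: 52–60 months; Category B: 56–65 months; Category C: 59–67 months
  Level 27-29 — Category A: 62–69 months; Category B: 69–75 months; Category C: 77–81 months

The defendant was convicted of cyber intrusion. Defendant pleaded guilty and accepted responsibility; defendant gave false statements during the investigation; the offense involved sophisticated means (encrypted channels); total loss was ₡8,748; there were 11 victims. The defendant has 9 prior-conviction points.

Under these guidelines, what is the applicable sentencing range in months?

43-55 months

Base offense level for cyber intrusion: 12.
A1 applies (level before this adjustment is 12 ≥ 12, so +5): 12 + 5 = 17.
A2 applies: 17 − 3 = 14.
A3 applies: 14 + 3 = 17.
A4 applies: 17 + 1 = 18.
A5 applies (level before this adjustment is 18 < 25, so +1): 18 + 1 = 19.
Final offense level: 19.
Criminal history: 9 prior points → Category C (9+).
Level 19 falls in the 14-21 band.
Grid: Level 14-21 × Category C = 43-55 months.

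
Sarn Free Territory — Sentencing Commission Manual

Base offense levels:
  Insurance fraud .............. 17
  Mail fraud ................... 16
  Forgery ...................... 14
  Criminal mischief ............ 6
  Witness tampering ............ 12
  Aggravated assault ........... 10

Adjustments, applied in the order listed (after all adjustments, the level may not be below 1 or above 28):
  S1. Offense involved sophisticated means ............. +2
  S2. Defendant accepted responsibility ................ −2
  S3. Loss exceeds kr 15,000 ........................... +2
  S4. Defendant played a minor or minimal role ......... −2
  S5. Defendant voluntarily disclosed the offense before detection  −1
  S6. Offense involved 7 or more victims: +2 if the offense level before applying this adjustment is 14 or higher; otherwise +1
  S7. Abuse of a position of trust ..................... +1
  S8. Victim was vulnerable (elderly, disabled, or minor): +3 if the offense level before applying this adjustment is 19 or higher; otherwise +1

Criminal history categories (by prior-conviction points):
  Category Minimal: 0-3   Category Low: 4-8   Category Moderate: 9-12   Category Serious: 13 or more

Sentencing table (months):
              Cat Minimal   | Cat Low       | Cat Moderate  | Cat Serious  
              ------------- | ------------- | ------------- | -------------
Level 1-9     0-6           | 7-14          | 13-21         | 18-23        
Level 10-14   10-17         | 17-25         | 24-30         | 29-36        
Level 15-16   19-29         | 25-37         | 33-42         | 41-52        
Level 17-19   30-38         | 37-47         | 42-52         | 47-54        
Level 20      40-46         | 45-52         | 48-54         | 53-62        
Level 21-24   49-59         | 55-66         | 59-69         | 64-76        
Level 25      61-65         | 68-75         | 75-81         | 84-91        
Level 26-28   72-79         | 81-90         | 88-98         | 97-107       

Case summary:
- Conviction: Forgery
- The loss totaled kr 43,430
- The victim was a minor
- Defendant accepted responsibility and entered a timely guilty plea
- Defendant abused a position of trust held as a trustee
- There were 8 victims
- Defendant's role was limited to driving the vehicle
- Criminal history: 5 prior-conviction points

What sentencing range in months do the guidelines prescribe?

Base offense level for forgery: 14.
S1 does not apply.
S2 applies: 14 − 2 = 12.
S3 applies: 12 + 2 = 14.
S4 applies: 14 − 2 = 12.
S5 does not apply.
S6 applies (level before this adjustment is 12 < 14, so +1): 12 + 1 = 13.
S7 applies: 13 + 1 = 14.
S8 applies (level before this adjustment is 14 < 19, so +1): 14 + 1 = 15.
Final offense level: 15.
Criminal history: 5 prior points → Category Low (4-8).
Level 15 falls in the 15-16 band.
Grid: Level 15-16 × Category Low = 25-37 months.

25-37 months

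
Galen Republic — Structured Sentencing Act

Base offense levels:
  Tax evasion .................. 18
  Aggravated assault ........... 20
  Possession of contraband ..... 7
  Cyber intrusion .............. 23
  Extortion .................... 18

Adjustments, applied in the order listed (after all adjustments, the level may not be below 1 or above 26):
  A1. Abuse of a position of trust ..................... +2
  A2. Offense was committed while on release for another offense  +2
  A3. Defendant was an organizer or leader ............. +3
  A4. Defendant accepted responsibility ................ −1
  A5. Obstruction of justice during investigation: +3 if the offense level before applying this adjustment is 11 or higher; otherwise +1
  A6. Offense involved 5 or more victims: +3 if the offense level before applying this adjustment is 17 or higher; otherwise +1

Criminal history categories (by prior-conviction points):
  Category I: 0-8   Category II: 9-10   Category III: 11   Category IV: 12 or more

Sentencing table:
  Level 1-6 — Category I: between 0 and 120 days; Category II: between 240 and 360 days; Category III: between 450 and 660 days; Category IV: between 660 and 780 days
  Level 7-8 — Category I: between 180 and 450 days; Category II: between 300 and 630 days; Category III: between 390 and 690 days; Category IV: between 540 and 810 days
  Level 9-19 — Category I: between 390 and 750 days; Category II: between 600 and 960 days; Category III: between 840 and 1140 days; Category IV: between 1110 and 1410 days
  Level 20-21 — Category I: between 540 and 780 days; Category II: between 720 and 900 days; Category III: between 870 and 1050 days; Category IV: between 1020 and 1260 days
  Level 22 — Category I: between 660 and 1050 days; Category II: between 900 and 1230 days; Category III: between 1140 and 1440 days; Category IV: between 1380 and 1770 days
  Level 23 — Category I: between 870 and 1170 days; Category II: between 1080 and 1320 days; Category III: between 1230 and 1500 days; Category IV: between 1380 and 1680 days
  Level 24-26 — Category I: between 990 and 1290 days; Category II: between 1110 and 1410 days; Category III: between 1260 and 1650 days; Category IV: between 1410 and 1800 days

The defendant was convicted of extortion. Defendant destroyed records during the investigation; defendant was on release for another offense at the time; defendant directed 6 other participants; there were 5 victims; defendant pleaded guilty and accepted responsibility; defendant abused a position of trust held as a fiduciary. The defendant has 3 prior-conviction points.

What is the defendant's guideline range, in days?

Base offense level for extortion: 18.
A1 applies: 18 + 2 = 20.
A2 applies: 20 + 2 = 22.
A3 applies: 22 + 3 = 25.
A4 applies: 25 − 1 = 24.
A5 applies (level before this adjustment is 24 ≥ 11, so +3): 24 + 3 = 27.
A6 applies (level before this adjustment is 27 ≥ 17, so +3): 27 + 3 = 30.
Level 30 exceeds the maximum of 26; capped at 26.
Final offense level: 26.
Criminal history: 3 prior points → Category I (0-8).
Level 26 falls in the 24-26 band.
Grid: Level 24-26 × Category I = 990-1290 days.

990-1290 days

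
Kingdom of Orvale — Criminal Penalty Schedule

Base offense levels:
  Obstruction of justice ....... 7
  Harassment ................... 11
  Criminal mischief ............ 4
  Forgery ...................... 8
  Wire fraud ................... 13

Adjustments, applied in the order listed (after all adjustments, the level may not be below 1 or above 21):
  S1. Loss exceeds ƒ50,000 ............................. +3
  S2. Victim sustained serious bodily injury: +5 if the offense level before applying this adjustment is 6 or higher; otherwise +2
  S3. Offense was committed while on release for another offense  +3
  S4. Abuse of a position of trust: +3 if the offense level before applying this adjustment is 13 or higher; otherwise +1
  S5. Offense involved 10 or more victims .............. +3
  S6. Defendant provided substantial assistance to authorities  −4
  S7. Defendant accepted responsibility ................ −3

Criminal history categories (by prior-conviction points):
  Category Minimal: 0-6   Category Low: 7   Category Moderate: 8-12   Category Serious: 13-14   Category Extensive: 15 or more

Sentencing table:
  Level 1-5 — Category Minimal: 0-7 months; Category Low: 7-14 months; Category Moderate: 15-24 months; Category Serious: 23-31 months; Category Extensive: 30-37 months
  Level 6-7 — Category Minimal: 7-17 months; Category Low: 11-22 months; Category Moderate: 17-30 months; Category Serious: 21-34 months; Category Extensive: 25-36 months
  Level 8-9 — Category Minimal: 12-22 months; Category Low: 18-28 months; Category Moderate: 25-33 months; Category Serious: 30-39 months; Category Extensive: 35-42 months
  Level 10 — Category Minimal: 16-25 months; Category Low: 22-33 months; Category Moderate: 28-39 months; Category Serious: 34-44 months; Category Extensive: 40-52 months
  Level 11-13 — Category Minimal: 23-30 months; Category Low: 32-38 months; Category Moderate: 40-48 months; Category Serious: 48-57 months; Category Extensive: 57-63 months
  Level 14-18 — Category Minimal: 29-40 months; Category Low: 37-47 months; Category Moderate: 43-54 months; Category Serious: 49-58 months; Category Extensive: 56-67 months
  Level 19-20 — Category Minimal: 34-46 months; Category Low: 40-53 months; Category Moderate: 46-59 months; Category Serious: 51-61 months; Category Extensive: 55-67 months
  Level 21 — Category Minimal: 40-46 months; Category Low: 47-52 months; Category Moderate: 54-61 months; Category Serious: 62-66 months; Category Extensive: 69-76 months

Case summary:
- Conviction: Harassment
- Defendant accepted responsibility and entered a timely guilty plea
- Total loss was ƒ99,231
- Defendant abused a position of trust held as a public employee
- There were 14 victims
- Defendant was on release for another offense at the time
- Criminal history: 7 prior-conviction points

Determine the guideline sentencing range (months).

Base offense level for harassment: 11.
S1 applies: 11 + 3 = 14.
S2 does not apply.
S3 applies: 14 + 3 = 17.
S4 applies (level before this adjustment is 17 ≥ 13, so +3): 17 + 3 = 20.
S5 applies: 20 + 3 = 23.
S6 does not apply.
S7 applies: 23 − 3 = 20.
Final offense level: 20.
Criminal history: 7 prior points → Category Low (7).
Level 20 falls in the 19-20 band.
Grid: Level 19-20 × Category Low = 40-53 months.

40-53 months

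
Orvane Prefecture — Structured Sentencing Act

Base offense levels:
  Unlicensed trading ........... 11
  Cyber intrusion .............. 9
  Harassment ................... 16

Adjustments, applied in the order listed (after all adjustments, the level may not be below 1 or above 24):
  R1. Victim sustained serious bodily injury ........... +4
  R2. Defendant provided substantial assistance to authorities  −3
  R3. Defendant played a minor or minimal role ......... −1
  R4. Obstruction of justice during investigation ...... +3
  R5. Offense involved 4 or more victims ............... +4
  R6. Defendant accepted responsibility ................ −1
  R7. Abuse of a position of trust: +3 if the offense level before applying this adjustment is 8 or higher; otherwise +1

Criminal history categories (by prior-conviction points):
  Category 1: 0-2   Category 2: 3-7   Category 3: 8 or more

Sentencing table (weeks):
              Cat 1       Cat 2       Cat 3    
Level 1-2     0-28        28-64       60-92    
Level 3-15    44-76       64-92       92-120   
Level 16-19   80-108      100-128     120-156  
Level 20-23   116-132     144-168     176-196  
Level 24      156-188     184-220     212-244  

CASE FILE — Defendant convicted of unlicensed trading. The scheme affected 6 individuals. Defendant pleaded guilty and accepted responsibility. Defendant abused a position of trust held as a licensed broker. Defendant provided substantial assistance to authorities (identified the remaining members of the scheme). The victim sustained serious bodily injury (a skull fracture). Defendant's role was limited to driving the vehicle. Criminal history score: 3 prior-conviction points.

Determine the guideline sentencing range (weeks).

100-128 weeks

Base offense level for unlicensed trading: 11.
R1 applies: 11 + 4 = 15.
R2 applies: 15 − 3 = 12.
R3 applies: 12 − 1 = 11.
R5 applies: 11 + 4 = 15.
R6 applies: 15 − 1 = 14.
R7 applies (level before this adjustment is 14 ≥ 8, so +3): 14 + 3 = 17.
Final offense level: 17.
Criminal history: 3 prior points → Category 2 (3-7).
Level 17 falls in the 16-19 band.
Grid: Level 16-19 × Category 2 = 100-128 weeks.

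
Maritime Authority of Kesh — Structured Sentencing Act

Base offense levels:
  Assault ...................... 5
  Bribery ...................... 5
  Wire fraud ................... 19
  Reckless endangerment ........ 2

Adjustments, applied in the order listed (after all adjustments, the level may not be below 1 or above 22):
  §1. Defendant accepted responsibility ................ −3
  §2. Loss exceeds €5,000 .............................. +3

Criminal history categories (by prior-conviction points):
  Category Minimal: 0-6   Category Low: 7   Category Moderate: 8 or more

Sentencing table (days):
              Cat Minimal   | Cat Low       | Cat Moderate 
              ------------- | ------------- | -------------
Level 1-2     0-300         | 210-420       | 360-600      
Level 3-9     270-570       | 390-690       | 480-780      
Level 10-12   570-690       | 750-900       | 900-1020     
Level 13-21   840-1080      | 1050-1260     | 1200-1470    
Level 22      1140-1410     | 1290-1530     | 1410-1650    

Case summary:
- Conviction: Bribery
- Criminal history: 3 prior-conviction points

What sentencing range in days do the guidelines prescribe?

270-570 days

Base offense level for bribery: 5.
Final offense level: 5.
Criminal history: 3 prior points → Category Minimal (0-6).
Level 5 falls in the 3-9 band.
Grid: Level 3-9 × Category Minimal = 270-570 days.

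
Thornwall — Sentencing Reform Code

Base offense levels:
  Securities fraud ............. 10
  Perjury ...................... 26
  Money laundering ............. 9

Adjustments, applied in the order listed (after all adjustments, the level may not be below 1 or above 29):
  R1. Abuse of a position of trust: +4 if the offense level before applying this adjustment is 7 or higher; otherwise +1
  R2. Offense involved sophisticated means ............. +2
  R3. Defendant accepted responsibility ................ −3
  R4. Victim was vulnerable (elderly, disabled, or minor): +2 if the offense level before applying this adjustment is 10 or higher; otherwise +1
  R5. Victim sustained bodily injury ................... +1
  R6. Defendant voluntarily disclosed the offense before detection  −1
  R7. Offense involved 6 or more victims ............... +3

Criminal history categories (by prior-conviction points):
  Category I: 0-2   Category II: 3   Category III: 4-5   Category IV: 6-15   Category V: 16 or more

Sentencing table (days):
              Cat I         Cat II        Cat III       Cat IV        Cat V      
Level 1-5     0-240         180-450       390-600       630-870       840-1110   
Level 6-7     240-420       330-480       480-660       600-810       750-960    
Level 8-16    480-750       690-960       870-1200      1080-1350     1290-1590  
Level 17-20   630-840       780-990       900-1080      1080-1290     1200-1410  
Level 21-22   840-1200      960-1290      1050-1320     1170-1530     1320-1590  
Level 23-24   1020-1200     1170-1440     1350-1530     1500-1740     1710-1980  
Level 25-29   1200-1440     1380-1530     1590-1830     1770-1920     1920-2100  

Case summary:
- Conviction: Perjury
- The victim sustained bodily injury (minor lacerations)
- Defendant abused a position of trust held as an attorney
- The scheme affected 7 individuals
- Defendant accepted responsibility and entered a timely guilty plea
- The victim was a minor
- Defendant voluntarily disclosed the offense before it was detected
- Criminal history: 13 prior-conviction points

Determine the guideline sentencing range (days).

Base offense level for perjury: 26.
R1 applies (level before this adjustment is 26 ≥ 7, so +4): 26 + 4 = 30.
R2 does not apply.
R3 applies: 30 − 3 = 27.
R4 applies (level before this adjustment is 27 ≥ 10, so +2): 27 + 2 = 29.
R5 applies: 29 + 1 = 30.
R6 applies: 30 − 1 = 29.
R7 applies: 29 + 3 = 32.
Level 32 exceeds the maximum of 29; capped at 29.
Final offense level: 29.
Criminal history: 13 prior points → Category IV (6-15).
Level 29 falls in the 25-29 band.
Grid: Level 25-29 × Category IV = 1770-1920 days.

1770-1920 days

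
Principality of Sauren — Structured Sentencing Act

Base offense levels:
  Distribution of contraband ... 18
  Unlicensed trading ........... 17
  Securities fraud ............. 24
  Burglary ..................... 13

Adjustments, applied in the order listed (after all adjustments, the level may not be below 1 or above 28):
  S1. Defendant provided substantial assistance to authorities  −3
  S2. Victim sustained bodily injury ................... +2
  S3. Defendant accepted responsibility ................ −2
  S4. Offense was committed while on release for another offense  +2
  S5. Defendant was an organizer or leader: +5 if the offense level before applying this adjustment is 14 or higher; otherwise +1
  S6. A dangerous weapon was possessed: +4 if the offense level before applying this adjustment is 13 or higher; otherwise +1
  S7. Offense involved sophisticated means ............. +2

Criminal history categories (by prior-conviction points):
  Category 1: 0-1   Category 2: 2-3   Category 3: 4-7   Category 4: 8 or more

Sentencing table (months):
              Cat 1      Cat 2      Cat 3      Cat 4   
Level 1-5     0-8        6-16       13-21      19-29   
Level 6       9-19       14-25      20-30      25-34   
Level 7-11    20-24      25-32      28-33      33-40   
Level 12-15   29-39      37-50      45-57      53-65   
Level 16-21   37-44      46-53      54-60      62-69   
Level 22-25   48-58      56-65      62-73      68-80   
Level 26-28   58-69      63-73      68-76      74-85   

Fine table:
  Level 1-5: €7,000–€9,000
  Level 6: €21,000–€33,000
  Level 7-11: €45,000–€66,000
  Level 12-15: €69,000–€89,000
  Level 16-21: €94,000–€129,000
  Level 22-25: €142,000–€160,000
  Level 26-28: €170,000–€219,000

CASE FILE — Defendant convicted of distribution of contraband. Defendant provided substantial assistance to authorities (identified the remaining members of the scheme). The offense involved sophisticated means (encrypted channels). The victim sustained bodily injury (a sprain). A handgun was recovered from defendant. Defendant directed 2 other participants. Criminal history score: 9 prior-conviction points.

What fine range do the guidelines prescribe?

Base offense level for distribution of contraband: 18.
S1 applies: 18 − 3 = 15.
S2 applies: 15 + 2 = 17.
S3 does not apply.
S4 does not apply.
S5 applies (level before this adjustment is 17 ≥ 14, so +5): 17 + 5 = 22.
S6 applies (level before this adjustment is 22 ≥ 13, so +4): 22 + 4 = 26.
S7 applies: 26 + 2 = 28.
Final offense level: 28.
Level 28 falls in the 26-28 band.
Fine table: Level 26-28 → €170,000–€219,000.

€170,000–€219,000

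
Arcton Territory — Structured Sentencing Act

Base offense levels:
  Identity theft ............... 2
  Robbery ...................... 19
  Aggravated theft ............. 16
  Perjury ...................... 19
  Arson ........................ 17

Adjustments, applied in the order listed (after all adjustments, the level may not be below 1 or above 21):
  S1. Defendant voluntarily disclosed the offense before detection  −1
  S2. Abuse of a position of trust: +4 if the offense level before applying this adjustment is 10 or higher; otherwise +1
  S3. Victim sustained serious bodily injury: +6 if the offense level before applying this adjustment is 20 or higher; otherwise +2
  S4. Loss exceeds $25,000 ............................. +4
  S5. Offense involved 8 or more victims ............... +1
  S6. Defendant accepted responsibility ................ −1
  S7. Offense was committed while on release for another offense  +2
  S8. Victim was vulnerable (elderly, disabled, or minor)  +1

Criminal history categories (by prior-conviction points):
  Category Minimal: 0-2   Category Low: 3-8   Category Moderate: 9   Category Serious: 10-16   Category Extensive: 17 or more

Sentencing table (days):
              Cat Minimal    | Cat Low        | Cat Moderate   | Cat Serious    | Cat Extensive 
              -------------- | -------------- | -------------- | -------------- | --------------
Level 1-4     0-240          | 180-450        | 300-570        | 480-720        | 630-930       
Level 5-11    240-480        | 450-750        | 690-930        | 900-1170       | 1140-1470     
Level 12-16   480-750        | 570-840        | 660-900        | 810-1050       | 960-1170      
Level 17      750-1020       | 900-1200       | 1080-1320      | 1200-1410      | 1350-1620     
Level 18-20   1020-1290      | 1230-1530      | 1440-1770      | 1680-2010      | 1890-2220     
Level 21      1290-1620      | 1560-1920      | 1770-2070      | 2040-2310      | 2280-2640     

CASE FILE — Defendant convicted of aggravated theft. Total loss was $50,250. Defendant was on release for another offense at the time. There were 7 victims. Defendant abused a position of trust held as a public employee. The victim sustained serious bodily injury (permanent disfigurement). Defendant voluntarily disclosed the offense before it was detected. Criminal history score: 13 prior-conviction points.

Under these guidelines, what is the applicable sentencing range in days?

2040-2310 days

Base offense level for aggravated theft: 16.
S1 applies: 16 − 1 = 15.
S2 applies (level before this adjustment is 15 ≥ 10, so +4): 15 + 4 = 19.
S3 applies (level before this adjustment is 19 < 20, so +2): 19 + 2 = 21.
S4 applies: 21 + 4 = 25.
S5 does not apply.
S7 applies: 25 + 2 = 27.
Level 27 exceeds the maximum of 21; capped at 21.
Final offense level: 21.
Criminal history: 13 prior points → Category Serious (10-16).
Level 21 falls in the 21 band.
Grid: Level 21 × Category Serious = 2040-2310 days.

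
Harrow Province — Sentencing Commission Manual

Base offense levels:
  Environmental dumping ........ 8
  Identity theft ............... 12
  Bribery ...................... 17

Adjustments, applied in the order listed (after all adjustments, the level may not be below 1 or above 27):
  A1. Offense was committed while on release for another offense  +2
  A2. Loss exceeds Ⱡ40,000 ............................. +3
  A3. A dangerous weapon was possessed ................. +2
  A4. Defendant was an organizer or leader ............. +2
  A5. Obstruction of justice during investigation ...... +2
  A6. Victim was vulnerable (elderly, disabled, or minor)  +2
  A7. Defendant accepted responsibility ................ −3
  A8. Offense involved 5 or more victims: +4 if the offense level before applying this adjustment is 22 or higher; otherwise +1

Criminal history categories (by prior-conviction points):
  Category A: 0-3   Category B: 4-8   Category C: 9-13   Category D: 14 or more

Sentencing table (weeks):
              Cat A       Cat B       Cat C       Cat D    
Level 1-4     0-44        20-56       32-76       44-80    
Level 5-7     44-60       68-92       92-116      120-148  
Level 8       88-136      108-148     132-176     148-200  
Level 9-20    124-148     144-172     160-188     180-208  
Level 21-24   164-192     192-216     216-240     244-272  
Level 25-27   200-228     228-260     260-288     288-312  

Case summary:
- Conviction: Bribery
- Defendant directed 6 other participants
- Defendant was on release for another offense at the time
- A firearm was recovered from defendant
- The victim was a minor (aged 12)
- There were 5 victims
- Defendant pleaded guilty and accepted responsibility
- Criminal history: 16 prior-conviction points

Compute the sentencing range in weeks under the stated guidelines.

288-312 weeks

Base offense level for bribery: 17.
A1 applies: 17 + 2 = 19.
A3 applies: 19 + 2 = 21.
A4 applies: 21 + 2 = 23.
A5 does not apply.
A6 applies: 23 + 2 = 25.
A7 applies: 25 − 3 = 22.
A8 applies (level before this adjustment is 22 ≥ 22, so +4): 22 + 4 = 26.
Final offense level: 26.
Criminal history: 16 prior points → Category D (14+).
Level 26 falls in the 25-27 band.
Grid: Level 25-27 × Category D = 288-312 weeks.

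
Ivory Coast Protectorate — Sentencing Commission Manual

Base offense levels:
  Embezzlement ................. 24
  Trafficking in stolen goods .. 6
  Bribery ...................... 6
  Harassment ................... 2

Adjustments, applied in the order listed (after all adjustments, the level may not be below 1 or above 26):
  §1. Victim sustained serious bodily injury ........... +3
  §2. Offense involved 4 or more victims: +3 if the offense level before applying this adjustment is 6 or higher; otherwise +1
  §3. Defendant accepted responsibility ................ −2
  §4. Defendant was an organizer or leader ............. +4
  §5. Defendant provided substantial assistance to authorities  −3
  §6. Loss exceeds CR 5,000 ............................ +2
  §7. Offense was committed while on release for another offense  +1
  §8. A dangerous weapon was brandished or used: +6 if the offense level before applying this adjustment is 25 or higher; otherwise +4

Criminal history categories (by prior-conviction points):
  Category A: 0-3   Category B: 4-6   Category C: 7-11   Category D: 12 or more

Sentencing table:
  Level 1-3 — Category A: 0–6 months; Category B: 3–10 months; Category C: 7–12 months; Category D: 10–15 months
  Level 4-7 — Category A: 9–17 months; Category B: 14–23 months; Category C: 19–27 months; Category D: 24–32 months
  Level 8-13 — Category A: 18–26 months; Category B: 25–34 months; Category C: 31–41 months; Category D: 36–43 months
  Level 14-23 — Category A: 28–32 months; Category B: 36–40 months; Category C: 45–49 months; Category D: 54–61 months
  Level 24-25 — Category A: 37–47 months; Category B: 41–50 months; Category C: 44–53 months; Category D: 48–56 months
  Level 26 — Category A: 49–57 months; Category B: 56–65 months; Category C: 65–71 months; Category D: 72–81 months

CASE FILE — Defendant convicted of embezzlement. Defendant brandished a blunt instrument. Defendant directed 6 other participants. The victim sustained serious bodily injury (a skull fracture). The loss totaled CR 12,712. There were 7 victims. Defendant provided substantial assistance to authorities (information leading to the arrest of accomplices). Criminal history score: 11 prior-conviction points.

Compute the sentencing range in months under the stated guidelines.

65-71 months

Base offense level for embezzlement: 24.
§1 applies: 24 + 3 = 27.
§2 applies (level before this adjustment is 27 ≥ 6, so +3): 27 + 3 = 30.
§3 does not apply.
§4 applies: 30 + 4 = 34.
§5 applies: 34 − 3 = 31.
§6 applies: 31 + 2 = 33.
§7 does not apply.
§8 applies (level before this adjustment is 33 ≥ 25, so +6): 33 + 6 = 39.
Level 39 exceeds the maximum of 26; capped at 26.
Final offense level: 26.
Criminal history: 11 prior points → Category C (7-11).
Level 26 falls in the 26 band.
Grid: Level 26 × Category C = 65-71 months.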